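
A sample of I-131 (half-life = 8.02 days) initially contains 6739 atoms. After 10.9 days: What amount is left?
N = N₀(1/2)^(t/t½) = 2627 atoms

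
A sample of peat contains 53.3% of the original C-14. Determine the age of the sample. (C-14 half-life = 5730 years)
Age = t½ × log₂(1/ratio) = 5202 years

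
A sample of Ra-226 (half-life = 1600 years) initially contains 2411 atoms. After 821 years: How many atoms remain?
N = N₀(1/2)^(t/t½) = 1689 atoms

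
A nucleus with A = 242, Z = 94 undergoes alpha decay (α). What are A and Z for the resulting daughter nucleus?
Daughter: A = 238, Z = 92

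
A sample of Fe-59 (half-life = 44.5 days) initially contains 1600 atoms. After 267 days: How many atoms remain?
N = N₀(1/2)^(t/t½) = 25 atoms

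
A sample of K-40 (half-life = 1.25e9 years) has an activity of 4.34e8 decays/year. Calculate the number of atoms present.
N = A/λ = 7.827e17 atoms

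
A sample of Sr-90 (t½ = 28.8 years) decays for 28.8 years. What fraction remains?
N/N₀ = (1/2)^(t/t½) = 0.5 = 50%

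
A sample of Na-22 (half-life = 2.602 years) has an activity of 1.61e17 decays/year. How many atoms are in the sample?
N = A/λ = 6.044e17 atoms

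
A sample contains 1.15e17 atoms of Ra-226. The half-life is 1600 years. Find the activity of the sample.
A = λN = 4.982e13 decays/year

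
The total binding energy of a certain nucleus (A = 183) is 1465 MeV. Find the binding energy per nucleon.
B.E./A = 1465/183 = 8.005 MeV/nucleon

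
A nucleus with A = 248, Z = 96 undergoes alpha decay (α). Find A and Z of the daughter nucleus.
Daughter: A = 244, Z = 94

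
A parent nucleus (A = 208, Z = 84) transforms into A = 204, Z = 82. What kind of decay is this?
ΔA = -4, ΔZ = -2 ⇒ alpha decay (α)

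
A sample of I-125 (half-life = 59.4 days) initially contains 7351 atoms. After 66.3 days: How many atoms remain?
N = N₀(1/2)^(t/t½) = 3391 atoms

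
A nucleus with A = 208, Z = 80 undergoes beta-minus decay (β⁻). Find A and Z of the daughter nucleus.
Daughter: A = 208, Z = 81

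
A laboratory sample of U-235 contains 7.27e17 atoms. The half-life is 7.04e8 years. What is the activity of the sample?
A = λN = 7.158e8 decays/year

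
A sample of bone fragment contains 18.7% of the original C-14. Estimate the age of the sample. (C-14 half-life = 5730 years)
Age = t½ × log₂(1/ratio) = 13860 years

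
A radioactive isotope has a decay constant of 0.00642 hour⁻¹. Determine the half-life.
t½ = ln(2)/λ = 108 hours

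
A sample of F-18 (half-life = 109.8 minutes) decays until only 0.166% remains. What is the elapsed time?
t = t½ × log₂(N₀/N) = 1014 minutes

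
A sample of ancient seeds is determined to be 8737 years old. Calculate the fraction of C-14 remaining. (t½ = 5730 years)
N/N₀ = (1/2)^(t/t½) = 0.3475 = 34.8%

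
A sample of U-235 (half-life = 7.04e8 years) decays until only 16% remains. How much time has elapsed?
t = t½ × log₂(N₀/N) = 1.861e9 years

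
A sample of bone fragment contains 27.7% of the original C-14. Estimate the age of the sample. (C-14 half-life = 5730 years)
Age = t½ × log₂(1/ratio) = 10610 years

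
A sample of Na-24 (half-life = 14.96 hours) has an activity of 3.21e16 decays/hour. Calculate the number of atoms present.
N = A/λ = 6.928e17 atoms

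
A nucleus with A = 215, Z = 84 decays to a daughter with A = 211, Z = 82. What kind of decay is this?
ΔA = -4, ΔZ = -2 ⇒ alpha decay (α)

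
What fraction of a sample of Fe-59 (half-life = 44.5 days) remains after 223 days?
N/N₀ = (1/2)^(t/t½) = 0.03101 = 3.1%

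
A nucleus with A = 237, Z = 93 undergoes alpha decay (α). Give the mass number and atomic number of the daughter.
Daughter: A = 233, Z = 91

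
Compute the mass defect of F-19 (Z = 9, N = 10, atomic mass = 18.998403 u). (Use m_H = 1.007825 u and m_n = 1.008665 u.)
Δm = Z·m_H + N·m_n − M = 0.1587 u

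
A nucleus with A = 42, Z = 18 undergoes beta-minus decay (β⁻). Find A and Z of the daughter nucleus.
Daughter: A = 42, Z = 19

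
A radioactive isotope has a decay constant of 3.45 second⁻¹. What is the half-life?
t½ = ln(2)/λ = 0.2009 seconds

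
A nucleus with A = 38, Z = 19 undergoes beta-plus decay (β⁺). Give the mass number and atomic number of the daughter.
Daughter: A = 38, Z = 18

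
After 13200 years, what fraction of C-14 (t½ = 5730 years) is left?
N/N₀ = (1/2)^(t/t½) = 0.2025 = 20.3%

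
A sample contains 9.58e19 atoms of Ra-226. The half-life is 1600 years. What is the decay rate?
A = λN = 4.15e16 decays/year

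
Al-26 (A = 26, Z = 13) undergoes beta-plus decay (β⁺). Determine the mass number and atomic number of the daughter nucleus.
Daughter: A = 26, Z = 12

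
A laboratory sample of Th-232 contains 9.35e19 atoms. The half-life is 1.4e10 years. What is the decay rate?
A = λN = 4.629e9 decays/year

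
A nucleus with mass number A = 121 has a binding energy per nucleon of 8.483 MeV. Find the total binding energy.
B.E. = 8.483 × 121 = 1026 MeV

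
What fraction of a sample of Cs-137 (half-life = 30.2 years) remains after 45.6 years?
N/N₀ = (1/2)^(t/t½) = 0.3511 = 35.1%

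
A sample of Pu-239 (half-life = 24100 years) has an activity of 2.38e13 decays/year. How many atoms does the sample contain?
N = A/λ = 8.275e17 atoms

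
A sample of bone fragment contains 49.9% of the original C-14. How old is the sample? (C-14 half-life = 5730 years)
Age = t½ × log₂(1/ratio) = 5747 years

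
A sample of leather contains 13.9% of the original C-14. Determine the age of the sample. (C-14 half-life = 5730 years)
Age = t½ × log₂(1/ratio) = 16310 years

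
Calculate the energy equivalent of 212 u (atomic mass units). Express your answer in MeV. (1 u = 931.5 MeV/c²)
E = mc² = 1.975e5 MeV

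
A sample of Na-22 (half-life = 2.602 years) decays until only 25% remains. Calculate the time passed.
t = t½ × log₂(N₀/N) = 5.204 years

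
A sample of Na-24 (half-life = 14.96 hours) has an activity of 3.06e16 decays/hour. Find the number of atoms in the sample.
N = A/λ = 6.604e17 atoms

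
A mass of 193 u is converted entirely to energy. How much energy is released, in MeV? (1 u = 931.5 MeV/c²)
E = mc² = 1.798e5 MeV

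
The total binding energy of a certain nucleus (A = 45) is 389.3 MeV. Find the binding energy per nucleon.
B.E./A = 389.3/45 = 8.651 MeV/nucleon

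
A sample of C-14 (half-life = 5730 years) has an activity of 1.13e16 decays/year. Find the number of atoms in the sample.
N = A/λ = 9.341e19 atoms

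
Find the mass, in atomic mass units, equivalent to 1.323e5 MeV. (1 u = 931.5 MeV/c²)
m = E/c² = 142 u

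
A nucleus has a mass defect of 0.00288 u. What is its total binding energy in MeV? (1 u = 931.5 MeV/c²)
B.E. = Δm × 931.5 = 2.683 MeV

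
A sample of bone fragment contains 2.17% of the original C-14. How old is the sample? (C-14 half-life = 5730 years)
Age = t½ × log₂(1/ratio) = 31660 years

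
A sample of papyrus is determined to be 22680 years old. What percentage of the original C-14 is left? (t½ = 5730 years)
N/N₀ = (1/2)^(t/t½) = 0.06434 = 6.43%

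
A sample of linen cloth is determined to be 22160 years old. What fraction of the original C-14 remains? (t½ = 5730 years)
N/N₀ = (1/2)^(t/t½) = 0.06852 = 6.85%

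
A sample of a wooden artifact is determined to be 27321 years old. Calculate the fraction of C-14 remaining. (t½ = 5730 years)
N/N₀ = (1/2)^(t/t½) = 0.0367 = 3.67%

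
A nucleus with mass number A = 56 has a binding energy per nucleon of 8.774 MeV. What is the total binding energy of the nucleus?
B.E. = 8.774 × 56 = 491.3 MeV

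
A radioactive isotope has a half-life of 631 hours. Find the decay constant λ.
λ = ln(2)/t½ = 0.001098 hour⁻¹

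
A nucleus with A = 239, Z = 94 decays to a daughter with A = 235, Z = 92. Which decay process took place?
ΔA = -4, ΔZ = -2 ⇒ alpha decay (α)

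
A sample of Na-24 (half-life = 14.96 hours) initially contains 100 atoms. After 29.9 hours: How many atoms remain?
N = N₀(1/2)^(t/t½) = 25.02 atoms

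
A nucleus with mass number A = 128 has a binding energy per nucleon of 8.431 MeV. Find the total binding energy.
B.E. = 8.431 × 128 = 1079 MeV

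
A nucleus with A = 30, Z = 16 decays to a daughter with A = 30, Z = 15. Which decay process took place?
ΔA = 0, ΔZ = -1 ⇒ beta-plus decay (β⁺) or electron capture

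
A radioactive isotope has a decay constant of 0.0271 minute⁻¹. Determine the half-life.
t½ = ln(2)/λ = 25.58 minutes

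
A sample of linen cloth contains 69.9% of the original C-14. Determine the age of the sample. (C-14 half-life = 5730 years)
Age = t½ × log₂(1/ratio) = 2960 years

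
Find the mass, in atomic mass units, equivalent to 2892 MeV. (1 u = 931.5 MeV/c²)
m = E/c² = 3.105 u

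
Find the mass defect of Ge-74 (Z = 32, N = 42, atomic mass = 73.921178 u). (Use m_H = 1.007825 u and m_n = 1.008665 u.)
Δm = Z·m_H + N·m_n − M = 0.6932 u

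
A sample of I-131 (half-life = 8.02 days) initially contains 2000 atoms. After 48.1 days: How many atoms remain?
N = N₀(1/2)^(t/t½) = 31.3 atoms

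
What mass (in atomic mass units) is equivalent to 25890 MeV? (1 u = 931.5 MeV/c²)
m = E/c² = 27.79 u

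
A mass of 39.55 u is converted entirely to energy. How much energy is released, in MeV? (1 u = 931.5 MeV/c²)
E = mc² = 36840 MeV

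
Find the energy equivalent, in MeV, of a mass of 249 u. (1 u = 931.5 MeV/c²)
E = mc² = 2.319e5 MeV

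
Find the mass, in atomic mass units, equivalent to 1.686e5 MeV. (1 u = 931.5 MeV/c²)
m = E/c² = 181 u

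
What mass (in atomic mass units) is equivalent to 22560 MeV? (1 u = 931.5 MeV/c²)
m = E/c² = 24.22 u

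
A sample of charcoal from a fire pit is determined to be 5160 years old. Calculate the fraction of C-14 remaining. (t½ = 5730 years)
N/N₀ = (1/2)^(t/t½) = 0.5357 = 53.6%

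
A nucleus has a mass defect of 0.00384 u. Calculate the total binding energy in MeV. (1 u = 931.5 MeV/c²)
B.E. = Δm × 931.5 = 3.577 MeV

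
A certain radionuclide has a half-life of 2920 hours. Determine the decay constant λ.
λ = ln(2)/t½ = 2.374e-4 hour⁻¹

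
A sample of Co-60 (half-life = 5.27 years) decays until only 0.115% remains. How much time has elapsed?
t = t½ × log₂(N₀/N) = 51.46 years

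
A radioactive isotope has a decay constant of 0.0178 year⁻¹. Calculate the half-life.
t½ = ln(2)/λ = 38.94 years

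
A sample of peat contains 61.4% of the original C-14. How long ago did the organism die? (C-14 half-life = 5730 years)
Age = t½ × log₂(1/ratio) = 4032 years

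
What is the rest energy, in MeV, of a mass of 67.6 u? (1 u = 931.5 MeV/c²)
E = mc² = 62970 MeV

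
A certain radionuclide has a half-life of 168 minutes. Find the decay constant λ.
λ = ln(2)/t½ = 0.004126 minute⁻¹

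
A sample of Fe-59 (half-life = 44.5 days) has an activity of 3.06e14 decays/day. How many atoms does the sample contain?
N = A/λ = 1.965e16 atoms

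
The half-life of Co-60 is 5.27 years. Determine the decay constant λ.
λ = ln(2)/t½ = 0.1315 year⁻¹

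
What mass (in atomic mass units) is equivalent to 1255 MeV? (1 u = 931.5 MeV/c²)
m = E/c² = 1.347 u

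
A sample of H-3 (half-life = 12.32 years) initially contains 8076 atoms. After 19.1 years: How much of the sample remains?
N = N₀(1/2)^(t/t½) = 2757 atoms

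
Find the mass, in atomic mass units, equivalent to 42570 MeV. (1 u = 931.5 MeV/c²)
m = E/c² = 45.7 u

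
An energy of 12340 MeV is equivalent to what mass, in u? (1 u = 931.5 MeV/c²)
m = E/c² = 13.25 u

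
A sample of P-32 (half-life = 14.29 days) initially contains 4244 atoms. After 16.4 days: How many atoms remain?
N = N₀(1/2)^(t/t½) = 1916 atoms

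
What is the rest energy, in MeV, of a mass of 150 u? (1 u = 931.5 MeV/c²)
E = mc² = 1.397e5 MeV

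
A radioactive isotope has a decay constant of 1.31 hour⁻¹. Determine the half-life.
t½ = ln(2)/λ = 0.5291 hours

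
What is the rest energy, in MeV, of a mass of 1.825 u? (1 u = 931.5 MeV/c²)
E = mc² = 1700 MeV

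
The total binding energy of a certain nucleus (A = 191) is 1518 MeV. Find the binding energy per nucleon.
B.E./A = 1518/191 = 7.948 MeV/nucleon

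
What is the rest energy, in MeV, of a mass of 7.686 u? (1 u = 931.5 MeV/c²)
E = mc² = 7160 MeV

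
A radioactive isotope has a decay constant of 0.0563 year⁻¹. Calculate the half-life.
t½ = ln(2)/λ = 12.31 years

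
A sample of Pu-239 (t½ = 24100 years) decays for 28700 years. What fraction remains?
N/N₀ = (1/2)^(t/t½) = 0.438 = 43.8%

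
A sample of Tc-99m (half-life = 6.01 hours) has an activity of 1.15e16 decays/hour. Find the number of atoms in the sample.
N = A/λ = 9.971e16 atoms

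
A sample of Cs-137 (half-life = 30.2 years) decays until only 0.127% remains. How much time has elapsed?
t = t½ × log₂(N₀/N) = 290.6 years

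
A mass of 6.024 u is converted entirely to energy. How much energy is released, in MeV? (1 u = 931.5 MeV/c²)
E = mc² = 5611 MeV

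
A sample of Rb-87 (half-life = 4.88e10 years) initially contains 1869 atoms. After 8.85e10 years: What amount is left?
N = N₀(1/2)^(t/t½) = 531.7 atoms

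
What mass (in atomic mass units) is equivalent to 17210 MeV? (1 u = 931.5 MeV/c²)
m = E/c² = 18.48 u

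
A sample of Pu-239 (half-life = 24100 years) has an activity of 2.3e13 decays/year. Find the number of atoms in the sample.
N = A/λ = 7.997e17 atoms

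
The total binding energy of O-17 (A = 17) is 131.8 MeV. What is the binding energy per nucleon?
B.E./A = 131.8/17 = 7.753 MeV/nucleon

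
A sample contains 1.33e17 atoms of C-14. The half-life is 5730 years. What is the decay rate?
A = λN = 1.609e13 decays/year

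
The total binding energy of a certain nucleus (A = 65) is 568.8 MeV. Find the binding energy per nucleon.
B.E./A = 568.8/65 = 8.751 MeV/nucleon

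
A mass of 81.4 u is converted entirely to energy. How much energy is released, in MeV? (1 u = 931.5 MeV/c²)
E = mc² = 75820 MeV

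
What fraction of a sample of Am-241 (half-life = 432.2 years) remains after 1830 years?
N/N₀ = (1/2)^(t/t½) = 0.05314 = 5.31%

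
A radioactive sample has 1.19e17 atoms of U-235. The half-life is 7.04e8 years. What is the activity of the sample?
A = λN = 1.172e8 decays/year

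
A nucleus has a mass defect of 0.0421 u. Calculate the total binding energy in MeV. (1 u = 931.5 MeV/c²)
B.E. = Δm × 931.5 = 39.22 MeV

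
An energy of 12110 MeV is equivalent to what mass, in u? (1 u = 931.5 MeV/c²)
m = E/c² = 13 u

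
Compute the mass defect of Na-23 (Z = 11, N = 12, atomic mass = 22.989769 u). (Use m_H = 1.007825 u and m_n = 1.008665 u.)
Δm = Z·m_H + N·m_n − M = 0.2003 u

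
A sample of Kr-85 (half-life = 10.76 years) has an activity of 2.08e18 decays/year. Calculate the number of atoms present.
N = A/λ = 3.229e19 atoms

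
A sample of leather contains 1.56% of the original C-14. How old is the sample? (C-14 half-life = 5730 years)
Age = t½ × log₂(1/ratio) = 34390 years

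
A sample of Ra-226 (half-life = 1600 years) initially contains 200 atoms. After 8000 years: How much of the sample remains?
N = N₀(1/2)^(t/t½) = 6.25 atoms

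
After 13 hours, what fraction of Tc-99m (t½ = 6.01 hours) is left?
N/N₀ = (1/2)^(t/t½) = 0.2233 = 22.3%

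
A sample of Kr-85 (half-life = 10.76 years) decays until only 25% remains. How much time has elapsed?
t = t½ × log₂(N₀/N) = 21.52 years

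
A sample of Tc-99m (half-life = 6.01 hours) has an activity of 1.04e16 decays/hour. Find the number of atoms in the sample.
N = A/λ = 9.017e16 atoms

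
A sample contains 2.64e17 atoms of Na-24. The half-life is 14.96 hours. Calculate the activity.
A = λN = 1.223e16 decays/hour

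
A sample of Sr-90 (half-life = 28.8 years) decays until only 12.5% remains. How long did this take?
t = t½ × log₂(N₀/N) = 86.4 years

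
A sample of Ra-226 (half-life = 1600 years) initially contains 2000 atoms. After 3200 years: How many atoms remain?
N = N₀(1/2)^(t/t½) = 500 atoms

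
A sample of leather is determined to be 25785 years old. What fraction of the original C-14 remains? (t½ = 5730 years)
N/N₀ = (1/2)^(t/t½) = 0.04419 = 4.42%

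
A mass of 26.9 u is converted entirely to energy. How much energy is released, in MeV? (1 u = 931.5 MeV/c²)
E = mc² = 25060 MeV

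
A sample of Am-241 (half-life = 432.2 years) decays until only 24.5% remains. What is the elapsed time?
t = t½ × log₂(N₀/N) = 877 years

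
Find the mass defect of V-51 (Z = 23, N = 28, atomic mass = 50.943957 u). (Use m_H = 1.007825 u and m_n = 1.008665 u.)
Δm = Z·m_H + N·m_n − M = 0.4786 u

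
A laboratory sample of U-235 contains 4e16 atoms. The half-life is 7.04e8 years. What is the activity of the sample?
A = λN = 3.938e7 decays/year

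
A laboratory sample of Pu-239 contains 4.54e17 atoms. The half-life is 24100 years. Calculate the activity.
A = λN = 1.306e13 decays/year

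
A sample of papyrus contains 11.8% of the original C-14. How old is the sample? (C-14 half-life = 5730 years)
Age = t½ × log₂(1/ratio) = 17670 years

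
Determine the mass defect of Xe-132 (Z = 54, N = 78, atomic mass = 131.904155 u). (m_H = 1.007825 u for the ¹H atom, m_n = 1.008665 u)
Δm = Z·m_H + N·m_n − M = 1.194 u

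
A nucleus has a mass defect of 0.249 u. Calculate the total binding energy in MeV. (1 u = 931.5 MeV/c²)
B.E. = Δm × 931.5 = 231.9 MeV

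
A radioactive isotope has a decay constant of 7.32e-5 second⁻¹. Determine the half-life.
t½ = ln(2)/λ = 9469 seconds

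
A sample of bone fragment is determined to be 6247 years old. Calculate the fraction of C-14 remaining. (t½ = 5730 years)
N/N₀ = (1/2)^(t/t½) = 0.4697 = 47%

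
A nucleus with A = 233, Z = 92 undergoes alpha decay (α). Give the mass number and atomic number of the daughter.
Daughter: A = 229, Z = 90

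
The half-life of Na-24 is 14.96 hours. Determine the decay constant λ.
λ = ln(2)/t½ = 0.04633 hour⁻¹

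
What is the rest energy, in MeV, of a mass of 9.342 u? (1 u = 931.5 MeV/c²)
E = mc² = 8702 MeV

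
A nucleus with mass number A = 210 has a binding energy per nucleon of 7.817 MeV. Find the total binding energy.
B.E. = 7.817 × 210 = 1642 MeV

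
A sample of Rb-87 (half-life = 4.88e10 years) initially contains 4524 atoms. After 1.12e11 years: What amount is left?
N = N₀(1/2)^(t/t½) = 921.8 atoms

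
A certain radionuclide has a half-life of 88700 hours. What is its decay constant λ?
λ = ln(2)/t½ = 7.815e-6 hour⁻¹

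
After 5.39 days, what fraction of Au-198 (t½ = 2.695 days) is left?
N/N₀ = (1/2)^(t/t½) = 0.25 = 25%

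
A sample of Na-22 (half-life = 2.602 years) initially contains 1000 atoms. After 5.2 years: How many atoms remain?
N = N₀(1/2)^(t/t½) = 250.3 atoms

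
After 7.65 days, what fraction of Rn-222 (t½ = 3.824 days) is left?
N/N₀ = (1/2)^(t/t½) = 0.2499 = 25%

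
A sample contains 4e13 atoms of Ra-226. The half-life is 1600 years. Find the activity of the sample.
A = λN = 1.733e10 decays/year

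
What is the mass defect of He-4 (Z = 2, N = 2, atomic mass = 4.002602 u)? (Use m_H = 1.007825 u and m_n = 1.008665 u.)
Δm = Z·m_H + N·m_n − M = 0.03038 u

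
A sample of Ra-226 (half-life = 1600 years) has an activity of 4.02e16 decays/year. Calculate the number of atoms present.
N = A/λ = 9.279e19 atoms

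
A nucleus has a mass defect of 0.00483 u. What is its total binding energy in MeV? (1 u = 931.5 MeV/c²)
B.E. = Δm × 931.5 = 4.499 MeV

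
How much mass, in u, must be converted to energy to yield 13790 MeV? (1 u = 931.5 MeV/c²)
m = E/c² = 14.8 u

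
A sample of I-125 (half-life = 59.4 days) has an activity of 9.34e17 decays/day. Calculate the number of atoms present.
N = A/λ = 8.004e19 atoms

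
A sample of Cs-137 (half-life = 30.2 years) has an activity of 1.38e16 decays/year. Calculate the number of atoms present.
N = A/λ = 6.013e17 atoms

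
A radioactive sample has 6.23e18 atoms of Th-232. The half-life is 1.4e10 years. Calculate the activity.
A = λN = 3.085e8 decays/year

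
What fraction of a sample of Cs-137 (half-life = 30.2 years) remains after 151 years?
N/N₀ = (1/2)^(t/t½) = 0.03125 = 3.12%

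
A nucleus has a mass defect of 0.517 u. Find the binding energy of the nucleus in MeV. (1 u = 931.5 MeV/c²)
B.E. = Δm × 931.5 = 481.6 MeV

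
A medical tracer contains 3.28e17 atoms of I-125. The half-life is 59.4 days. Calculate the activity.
A = λN = 3.827e15 decays/day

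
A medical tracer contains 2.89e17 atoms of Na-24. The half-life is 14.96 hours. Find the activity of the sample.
A = λN = 1.339e16 decays/hour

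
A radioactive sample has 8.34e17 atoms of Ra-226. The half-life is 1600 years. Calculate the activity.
A = λN = 3.613e14 decays/year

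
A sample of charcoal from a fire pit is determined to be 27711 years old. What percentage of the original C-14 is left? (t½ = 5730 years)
N/N₀ = (1/2)^(t/t½) = 0.03501 = 3.5%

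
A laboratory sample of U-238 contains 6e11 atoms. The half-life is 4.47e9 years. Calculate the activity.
A = λN = 93.04 decays/year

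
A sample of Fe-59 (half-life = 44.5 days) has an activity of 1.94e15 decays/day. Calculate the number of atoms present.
N = A/λ = 1.245e17 atoms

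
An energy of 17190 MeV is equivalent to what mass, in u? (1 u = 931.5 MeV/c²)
m = E/c² = 18.45 u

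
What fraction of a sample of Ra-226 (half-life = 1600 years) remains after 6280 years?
N/N₀ = (1/2)^(t/t½) = 0.06584 = 6.58%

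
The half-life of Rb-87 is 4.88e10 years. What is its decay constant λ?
λ = ln(2)/t½ = 1.42e-11 year⁻¹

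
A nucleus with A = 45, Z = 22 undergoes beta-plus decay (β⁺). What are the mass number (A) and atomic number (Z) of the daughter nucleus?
Daughter: A = 45, Z = 21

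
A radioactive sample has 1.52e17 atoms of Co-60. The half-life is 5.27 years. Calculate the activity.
A = λN = 1.999e16 decays/year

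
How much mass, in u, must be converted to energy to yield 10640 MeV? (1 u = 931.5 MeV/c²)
m = E/c² = 11.42 u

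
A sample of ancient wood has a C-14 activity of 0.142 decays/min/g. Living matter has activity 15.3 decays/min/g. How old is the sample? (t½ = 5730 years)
Age = t½ × log₂(A₀/A) = 38690 years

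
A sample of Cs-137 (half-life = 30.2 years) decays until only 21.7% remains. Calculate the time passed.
t = t½ × log₂(N₀/N) = 66.57 years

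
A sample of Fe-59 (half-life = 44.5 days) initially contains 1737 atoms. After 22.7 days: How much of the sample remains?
N = N₀(1/2)^(t/t½) = 1220 atoms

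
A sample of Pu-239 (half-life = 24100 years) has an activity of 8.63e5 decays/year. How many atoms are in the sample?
N = A/λ = 3.001e10 atoms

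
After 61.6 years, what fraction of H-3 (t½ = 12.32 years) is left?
N/N₀ = (1/2)^(t/t½) = 0.03125 = 3.12%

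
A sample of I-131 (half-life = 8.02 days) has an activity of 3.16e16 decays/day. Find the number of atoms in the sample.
N = A/λ = 3.656e17 atoms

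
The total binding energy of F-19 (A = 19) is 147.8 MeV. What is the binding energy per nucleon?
B.E./A = 147.8/19 = 7.779 MeV/nucleon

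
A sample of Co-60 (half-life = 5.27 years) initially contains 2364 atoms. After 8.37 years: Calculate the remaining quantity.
N = N₀(1/2)^(t/t½) = 786.2 atoms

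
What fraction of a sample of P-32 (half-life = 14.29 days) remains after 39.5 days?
N/N₀ = (1/2)^(t/t½) = 0.1472 = 14.7%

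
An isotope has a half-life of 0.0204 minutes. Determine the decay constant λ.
λ = ln(2)/t½ = 33.98 minute⁻¹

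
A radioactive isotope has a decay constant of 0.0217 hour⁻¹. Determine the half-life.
t½ = ln(2)/λ = 31.94 hours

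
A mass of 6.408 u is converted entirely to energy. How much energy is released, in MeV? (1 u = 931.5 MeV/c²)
E = mc² = 5969 MeV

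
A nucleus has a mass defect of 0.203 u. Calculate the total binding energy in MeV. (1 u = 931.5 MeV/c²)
B.E. = Δm × 931.5 = 189.1 MeV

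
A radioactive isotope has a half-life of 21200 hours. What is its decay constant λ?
λ = ln(2)/t½ = 3.27e-5 hour⁻¹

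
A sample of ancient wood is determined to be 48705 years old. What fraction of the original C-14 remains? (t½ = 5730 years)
N/N₀ = (1/2)^(t/t½) = 0.002762 = 0.276%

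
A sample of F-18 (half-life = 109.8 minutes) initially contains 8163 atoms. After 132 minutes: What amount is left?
N = N₀(1/2)^(t/t½) = 3548 atoms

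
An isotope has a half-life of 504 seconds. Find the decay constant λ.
λ = ln(2)/t½ = 0.001375 second⁻¹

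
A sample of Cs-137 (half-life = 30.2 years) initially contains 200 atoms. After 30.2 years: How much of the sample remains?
N = N₀(1/2)^(t/t½) = 100 atoms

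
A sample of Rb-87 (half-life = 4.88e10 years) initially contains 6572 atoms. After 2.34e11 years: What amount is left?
N = N₀(1/2)^(t/t½) = 236.7 atoms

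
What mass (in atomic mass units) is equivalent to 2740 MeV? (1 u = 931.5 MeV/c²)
m = E/c² = 2.941 u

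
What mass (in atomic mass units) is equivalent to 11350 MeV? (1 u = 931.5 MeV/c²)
m = E/c² = 12.18 u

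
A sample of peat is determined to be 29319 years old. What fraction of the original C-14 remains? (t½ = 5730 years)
N/N₀ = (1/2)^(t/t½) = 0.02882 = 2.88%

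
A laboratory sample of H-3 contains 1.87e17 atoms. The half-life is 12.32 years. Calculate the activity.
A = λN = 1.052e16 decays/year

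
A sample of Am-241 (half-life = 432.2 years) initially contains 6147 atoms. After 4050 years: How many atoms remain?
N = N₀(1/2)^(t/t½) = 9.286 atoms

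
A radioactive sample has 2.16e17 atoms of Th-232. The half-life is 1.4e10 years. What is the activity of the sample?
A = λN = 1.069e7 decays/year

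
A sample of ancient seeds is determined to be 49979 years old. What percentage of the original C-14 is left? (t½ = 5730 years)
N/N₀ = (1/2)^(t/t½) = 0.002368 = 0.237%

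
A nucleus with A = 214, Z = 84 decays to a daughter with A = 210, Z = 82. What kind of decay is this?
ΔA = -4, ΔZ = -2 ⇒ alpha decay (α)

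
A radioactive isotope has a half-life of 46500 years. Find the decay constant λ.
λ = ln(2)/t½ = 1.491e-5 year⁻¹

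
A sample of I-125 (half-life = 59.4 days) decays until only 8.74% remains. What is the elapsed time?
t = t½ × log₂(N₀/N) = 208.9 days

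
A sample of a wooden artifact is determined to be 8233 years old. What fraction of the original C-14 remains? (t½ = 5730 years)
N/N₀ = (1/2)^(t/t½) = 0.3694 = 36.9%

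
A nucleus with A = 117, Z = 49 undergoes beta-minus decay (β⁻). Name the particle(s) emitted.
β⁻: electron (e⁻) + antineutrino (ν̄ₑ)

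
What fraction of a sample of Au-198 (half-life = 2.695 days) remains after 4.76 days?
N/N₀ = (1/2)^(t/t½) = 0.294 = 29.4%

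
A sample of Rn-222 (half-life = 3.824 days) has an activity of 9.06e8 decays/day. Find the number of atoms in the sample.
N = A/λ = 4.998e9 atoms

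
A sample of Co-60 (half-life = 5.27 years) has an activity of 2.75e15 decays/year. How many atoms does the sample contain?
N = A/λ = 2.091e16 atoms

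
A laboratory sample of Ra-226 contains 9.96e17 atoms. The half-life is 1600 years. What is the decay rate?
A = λN = 4.315e14 decays/year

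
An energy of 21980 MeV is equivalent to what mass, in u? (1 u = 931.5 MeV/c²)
m = E/c² = 23.6 u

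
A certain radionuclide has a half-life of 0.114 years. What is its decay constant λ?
λ = ln(2)/t½ = 6.08 year⁻¹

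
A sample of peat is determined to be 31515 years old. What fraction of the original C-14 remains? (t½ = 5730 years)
N/N₀ = (1/2)^(t/t½) = 0.0221 = 2.21%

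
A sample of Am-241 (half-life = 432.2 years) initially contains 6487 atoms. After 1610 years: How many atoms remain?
N = N₀(1/2)^(t/t½) = 490.5 atoms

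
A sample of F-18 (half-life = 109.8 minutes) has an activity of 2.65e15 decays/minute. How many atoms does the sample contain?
N = A/λ = 4.198e17 atoms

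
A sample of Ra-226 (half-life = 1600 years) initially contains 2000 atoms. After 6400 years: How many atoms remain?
N = N₀(1/2)^(t/t½) = 125 atoms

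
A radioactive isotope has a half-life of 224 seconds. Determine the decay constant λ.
λ = ln(2)/t½ = 0.003094 second⁻¹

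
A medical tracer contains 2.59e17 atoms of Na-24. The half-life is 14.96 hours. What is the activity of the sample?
A = λN = 1.2e16 decays/hour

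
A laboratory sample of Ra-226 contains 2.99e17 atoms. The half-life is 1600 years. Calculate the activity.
A = λN = 1.295e14 decays/year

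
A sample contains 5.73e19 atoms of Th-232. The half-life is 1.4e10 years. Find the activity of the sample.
A = λN = 2.837e9 decays/year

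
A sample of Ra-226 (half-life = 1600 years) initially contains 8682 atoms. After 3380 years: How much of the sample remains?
N = N₀(1/2)^(t/t½) = 2008 atoms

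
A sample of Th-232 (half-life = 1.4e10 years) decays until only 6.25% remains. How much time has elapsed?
t = t½ × log₂(N₀/N) = 5.6e10 years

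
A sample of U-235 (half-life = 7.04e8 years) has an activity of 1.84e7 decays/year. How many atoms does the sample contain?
N = A/λ = 1.869e16 atoms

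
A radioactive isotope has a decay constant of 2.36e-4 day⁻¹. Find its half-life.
t½ = ln(2)/λ = 2937 days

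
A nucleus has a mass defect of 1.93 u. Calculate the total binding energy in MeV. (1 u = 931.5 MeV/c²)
B.E. = Δm × 931.5 = 1798 MeV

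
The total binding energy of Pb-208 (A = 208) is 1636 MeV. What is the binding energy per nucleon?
B.E./A = 1636/208 = 7.865 MeV/nucleon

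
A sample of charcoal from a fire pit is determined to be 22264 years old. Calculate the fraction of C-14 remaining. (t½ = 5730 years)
N/N₀ = (1/2)^(t/t½) = 0.06766 = 6.77%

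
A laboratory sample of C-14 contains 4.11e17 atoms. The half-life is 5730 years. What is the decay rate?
A = λN = 4.972e13 decays/year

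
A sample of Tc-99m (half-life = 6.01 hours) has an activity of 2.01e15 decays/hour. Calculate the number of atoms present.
N = A/λ = 1.743e16 atoms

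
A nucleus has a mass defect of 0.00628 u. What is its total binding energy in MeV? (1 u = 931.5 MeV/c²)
B.E. = Δm × 931.5 = 5.85 MeV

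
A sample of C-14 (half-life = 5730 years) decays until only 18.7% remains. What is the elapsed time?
t = t½ × log₂(N₀/N) = 13860 years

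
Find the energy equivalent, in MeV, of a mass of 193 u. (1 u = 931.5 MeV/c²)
E = mc² = 1.798e5 MeV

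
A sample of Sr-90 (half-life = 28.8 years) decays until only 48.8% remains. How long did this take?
t = t½ × log₂(N₀/N) = 29.81 years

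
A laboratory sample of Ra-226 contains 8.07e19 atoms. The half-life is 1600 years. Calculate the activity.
A = λN = 3.496e16 decays/year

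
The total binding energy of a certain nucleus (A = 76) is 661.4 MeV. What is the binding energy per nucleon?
B.E./A = 661.4/76 = 8.703 MeV/nucleon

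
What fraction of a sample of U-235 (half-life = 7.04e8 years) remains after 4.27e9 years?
N/N₀ = (1/2)^(t/t½) = 0.01493 = 1.49%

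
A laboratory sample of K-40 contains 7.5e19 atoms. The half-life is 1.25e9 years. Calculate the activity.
A = λN = 4.159e10 decays/year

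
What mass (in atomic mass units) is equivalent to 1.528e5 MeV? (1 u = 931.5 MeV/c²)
m = E/c² = 164 u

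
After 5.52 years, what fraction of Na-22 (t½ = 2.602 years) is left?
N/N₀ = (1/2)^(t/t½) = 0.2298 = 23%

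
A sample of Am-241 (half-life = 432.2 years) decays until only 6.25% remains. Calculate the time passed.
t = t½ × log₂(N₀/N) = 1729 years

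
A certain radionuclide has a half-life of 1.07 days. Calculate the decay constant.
λ = ln(2)/t½ = 0.6478 day⁻¹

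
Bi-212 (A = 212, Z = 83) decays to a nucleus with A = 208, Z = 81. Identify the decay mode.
ΔA = -4, ΔZ = -2 ⇒ alpha decay (α)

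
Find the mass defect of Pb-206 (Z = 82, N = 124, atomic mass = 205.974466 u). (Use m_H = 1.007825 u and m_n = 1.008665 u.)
Δm = Z·m_H + N·m_n − M = 1.742 u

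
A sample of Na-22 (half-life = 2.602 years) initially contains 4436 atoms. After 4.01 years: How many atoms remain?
N = N₀(1/2)^(t/t½) = 1524 atoms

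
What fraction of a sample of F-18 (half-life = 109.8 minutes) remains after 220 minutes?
N/N₀ = (1/2)^(t/t½) = 0.2494 = 24.9%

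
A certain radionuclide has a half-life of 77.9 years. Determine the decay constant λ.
λ = ln(2)/t½ = 0.008898 year⁻¹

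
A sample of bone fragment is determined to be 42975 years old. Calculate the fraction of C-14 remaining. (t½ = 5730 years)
N/N₀ = (1/2)^(t/t½) = 0.005524 = 0.552%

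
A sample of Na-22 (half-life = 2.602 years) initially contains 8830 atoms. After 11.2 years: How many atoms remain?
N = N₀(1/2)^(t/t½) = 446.9 atoms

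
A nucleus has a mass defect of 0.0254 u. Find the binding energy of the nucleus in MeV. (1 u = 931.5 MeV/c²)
B.E. = Δm × 931.5 = 23.66 MeV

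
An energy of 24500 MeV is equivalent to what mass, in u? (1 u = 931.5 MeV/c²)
m = E/c² = 26.3 u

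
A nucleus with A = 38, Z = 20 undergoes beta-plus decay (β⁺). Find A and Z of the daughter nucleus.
Daughter: A = 38, Z = 19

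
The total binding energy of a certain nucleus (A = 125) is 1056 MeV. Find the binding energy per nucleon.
B.E./A = 1056/125 = 8.448 MeV/nucleon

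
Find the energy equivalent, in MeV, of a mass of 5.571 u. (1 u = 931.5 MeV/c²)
E = mc² = 5189 MeV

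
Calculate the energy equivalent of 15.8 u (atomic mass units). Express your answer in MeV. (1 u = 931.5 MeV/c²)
E = mc² = 14720 MeV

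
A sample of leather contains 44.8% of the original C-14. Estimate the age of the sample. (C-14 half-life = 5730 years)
Age = t½ × log₂(1/ratio) = 6638 years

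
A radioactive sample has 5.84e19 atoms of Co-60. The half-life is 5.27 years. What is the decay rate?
A = λN = 7.681e18 decays/year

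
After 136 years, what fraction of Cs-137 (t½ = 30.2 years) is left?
N/N₀ = (1/2)^(t/t½) = 0.04409 = 4.41%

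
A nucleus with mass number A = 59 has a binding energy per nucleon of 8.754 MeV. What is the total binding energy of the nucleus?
B.E. = 8.754 × 59 = 516.5 MeV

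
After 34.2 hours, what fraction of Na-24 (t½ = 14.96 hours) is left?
N/N₀ = (1/2)^(t/t½) = 0.205 = 20.5%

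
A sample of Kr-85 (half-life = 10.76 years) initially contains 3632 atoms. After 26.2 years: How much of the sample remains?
N = N₀(1/2)^(t/t½) = 671.7 atoms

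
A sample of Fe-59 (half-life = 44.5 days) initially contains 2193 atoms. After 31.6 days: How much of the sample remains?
N = N₀(1/2)^(t/t½) = 1341 atoms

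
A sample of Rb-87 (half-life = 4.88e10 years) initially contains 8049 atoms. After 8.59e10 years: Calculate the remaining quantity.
N = N₀(1/2)^(t/t½) = 2376 atoms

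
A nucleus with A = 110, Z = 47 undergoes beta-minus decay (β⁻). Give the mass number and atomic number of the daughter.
Daughter: A = 110, Z = 48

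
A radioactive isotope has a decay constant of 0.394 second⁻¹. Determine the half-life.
t½ = ln(2)/λ = 1.759 seconds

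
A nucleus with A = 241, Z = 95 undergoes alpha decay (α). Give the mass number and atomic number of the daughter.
Daughter: A = 237, Z = 93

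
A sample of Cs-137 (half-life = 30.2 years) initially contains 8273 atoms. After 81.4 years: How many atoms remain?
N = N₀(1/2)^(t/t½) = 1277 atoms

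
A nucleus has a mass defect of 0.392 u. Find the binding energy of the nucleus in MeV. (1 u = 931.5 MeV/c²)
B.E. = Δm × 931.5 = 365.1 MeV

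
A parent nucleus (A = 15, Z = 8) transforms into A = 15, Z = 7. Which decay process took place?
ΔA = 0, ΔZ = -1 ⇒ beta-plus decay (β⁺) or electron capture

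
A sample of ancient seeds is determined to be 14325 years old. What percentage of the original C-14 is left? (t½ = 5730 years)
N/N₀ = (1/2)^(t/t½) = 0.1768 = 17.7%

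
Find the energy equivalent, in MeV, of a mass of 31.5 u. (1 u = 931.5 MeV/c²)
E = mc² = 29340 MeV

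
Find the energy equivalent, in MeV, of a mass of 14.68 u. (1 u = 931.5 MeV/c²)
E = mc² = 13670 MeV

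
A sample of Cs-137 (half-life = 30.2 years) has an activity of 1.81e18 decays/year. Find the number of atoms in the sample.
N = A/λ = 7.886e19 atoms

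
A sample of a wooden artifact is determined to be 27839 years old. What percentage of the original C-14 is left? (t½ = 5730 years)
N/N₀ = (1/2)^(t/t½) = 0.03447 = 3.45%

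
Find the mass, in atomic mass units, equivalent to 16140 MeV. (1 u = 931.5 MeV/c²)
m = E/c² = 17.33 u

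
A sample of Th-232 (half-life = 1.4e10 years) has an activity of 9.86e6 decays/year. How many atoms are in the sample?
N = A/λ = 1.991e17 atoms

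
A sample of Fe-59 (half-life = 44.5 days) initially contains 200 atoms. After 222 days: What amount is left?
N = N₀(1/2)^(t/t½) = 6.299 atoms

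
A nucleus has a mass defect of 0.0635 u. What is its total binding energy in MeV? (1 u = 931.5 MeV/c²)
B.E. = Δm × 931.5 = 59.15 MeV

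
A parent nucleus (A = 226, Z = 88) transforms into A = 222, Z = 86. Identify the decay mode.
ΔA = -4, ΔZ = -2 ⇒ alpha decay (α)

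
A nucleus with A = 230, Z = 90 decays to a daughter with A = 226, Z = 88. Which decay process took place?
ΔA = -4, ΔZ = -2 ⇒ alpha decay (α)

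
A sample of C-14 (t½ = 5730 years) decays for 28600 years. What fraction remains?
N/N₀ = (1/2)^(t/t½) = 0.03144 = 3.14%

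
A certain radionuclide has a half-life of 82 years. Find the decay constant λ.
λ = ln(2)/t½ = 0.008453 year⁻¹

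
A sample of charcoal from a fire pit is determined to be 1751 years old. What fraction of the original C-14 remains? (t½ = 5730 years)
N/N₀ = (1/2)^(t/t½) = 0.8091 = 80.9%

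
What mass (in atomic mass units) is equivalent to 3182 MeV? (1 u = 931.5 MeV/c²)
m = E/c² = 3.416 u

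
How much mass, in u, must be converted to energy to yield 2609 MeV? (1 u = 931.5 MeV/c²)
m = E/c² = 2.801 u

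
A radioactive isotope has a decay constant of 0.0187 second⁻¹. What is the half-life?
t½ = ln(2)/λ = 37.07 seconds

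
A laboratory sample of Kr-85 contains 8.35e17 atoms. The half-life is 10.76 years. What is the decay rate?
A = λN = 5.379e16 decays/year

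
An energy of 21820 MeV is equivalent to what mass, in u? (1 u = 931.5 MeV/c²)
m = E/c² = 23.42 u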